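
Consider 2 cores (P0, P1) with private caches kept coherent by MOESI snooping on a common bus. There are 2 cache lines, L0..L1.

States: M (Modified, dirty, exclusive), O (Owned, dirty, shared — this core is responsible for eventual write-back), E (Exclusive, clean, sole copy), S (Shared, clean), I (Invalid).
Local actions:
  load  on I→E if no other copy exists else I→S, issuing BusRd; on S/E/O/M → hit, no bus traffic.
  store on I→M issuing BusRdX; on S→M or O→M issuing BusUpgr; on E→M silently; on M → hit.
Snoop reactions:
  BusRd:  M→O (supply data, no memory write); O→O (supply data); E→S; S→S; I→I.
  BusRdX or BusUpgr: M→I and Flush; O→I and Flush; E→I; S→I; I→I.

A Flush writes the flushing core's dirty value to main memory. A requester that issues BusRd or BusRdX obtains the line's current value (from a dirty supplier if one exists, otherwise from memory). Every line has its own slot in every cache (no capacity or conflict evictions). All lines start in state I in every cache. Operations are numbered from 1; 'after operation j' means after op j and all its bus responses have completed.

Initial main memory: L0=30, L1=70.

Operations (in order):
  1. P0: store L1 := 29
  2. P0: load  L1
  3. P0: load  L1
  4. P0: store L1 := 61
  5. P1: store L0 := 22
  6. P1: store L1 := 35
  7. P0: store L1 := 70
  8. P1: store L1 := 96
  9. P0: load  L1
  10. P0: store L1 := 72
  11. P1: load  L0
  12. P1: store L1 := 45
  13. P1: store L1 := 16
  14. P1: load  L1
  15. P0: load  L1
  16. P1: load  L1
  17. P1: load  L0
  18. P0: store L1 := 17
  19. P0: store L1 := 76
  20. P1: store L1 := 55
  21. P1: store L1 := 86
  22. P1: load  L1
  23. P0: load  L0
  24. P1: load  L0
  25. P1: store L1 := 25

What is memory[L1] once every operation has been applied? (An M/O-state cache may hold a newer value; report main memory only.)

  op1 P0: store L1 := 29 → M/I on L1; bus BusRdX; mem=70
  op2 P0: load  L1 → M/I on L1; bus (none); mem=70
  op3 P0: load  L1 → M/I on L1; bus (none); mem=70
  op4 P0: store L1 := 61 → M/I on L1; bus (none); mem=70
  op5 P1: store L0 := 22 → I/M on L0; bus BusRdX; mem=30
  op6 P1: store L1 := 35 → I/M on L1; bus BusRdX Flush; mem=61
  op7 P0: store L1 := 70 → M/I on L1; bus BusRdX Flush; mem=35
  op8 P1: store L1 := 96 → I/M on L1; bus BusRdX Flush; mem=70
  op9 P0: load  L1 → S/O on L1; bus BusRd; mem=70
  op10 P0: store L1 := 72 → M/I on L1; bus BusUpgr Flush; mem=96
  op11 P1: load  L0 → I/M on L0; bus (none); mem=30
  op12 P1: store L1 := 45 → I/M on L1; bus BusRdX Flush; mem=72
  op13 P1: store L1 := 16 → I/M on L1; bus (none); mem=72
  op14 P1: load  L1 → I/M on L1; bus (none); mem=72
  op15 P0: load  L1 → S/O on L1; bus BusRd; mem=72
  op16 P1: load  L1 → S/O on L1; bus (none); mem=72
  op17 P1: load  L0 → I/M on L0; bus (none); mem=30
  op18 P0: store L1 := 17 → M/I on L1; bus BusUpgr Flush; mem=16
  op19 P0: store L1 := 76 → M/I on L1; bus (none); mem=16
  op20 P1: store L1 := 55 → I/M on L1; bus BusRdX Flush; mem=76
  op21 P1: store L1 := 86 → I/M on L1; bus (none); mem=76
  op22 P1: load  L1 → I/M on L1; bus (none); mem=76
  op23 P0: load  L0 → S/O on L0; bus BusRd; mem=30
  op24 P1: load  L0 → S/O on L0; bus (none); mem=30
  op25 P1: store L1 := 25 → I/M on L1; bus (none); mem=76

memory[L1] = 76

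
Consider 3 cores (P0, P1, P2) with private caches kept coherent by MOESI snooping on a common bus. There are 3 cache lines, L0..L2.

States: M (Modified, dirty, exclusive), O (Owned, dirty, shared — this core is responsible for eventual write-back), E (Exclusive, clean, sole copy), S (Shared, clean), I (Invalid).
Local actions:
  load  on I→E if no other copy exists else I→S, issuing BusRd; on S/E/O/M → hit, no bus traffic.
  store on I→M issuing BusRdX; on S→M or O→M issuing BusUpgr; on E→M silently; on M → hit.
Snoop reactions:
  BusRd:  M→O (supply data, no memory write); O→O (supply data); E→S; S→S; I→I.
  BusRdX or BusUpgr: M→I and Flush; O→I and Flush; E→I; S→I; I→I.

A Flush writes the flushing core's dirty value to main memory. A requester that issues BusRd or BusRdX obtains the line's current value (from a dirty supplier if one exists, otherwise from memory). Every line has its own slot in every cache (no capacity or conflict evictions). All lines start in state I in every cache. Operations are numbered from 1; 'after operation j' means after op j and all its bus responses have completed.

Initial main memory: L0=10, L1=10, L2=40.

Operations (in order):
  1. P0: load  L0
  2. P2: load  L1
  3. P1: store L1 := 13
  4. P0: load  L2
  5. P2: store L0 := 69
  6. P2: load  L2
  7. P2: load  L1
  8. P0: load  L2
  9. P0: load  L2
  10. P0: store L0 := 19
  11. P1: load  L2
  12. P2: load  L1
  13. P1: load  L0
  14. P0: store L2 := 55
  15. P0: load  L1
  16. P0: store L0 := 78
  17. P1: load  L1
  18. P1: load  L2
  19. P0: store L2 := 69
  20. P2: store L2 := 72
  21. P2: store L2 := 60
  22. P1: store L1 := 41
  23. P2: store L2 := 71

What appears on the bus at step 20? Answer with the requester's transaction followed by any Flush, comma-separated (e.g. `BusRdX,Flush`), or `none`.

bus = BusRdX,Flush

[1] P0: load  L0 | P0:E(10), P1:I, P2:I | bus: BusRd
[2] P2: load  L1 | P0:I, P1:I, P2:E(10) | bus: BusRd
[3] P1: store L1 := 13 | P0:I, P1:M(13), P2:I | bus: BusRdX
[4] P0: load  L2 | P0:E(40), P1:I, P2:I | bus: BusRd
[5] P2: store L0 := 69 | P0:I, P1:I, P2:M(69) | bus: BusRdX
[6] P2: load  L2 | P0:S(40), P1:I, P2:S(40) | bus: BusRd
[7] P2: load  L1 | P0:I, P1:O(13), P2:S(13) | bus: BusRd
[8] P0: load  L2 | P0:S(40), P1:I, P2:S(40) | bus: none
[9] P0: load  L2 | P0:S(40), P1:I, P2:S(40) | bus: none
[10] P0: store L0 := 19 | P0:M(19), P1:I, P2:I | bus: BusRdX,Flush
[11] P1: load  L2 | P0:S(40), P1:S(40), P2:S(40) | bus: BusRd
[12] P2: load  L1 | P0:I, P1:O(13), P2:S(13) | bus: none
[13] P1: load  L0 | P0:O(19), P1:S(19), P2:I | bus: BusRd
[14] P0: store L2 := 55 | P0:M(55), P1:I, P2:I | bus: BusUpgr
[15] P0: load  L1 | P0:S(13), P1:O(13), P2:S(13) | bus: BusRd
[16] P0: store L0 := 78 | P0:M(78), P1:I, P2:I | bus: BusUpgr
[17] P1: load  L1 | P0:S(13), P1:O(13), P2:S(13) | bus: none
[18] P1: load  L2 | P0:O(55), P1:S(55), P2:I | bus: BusRd
[19] P0: store L2 := 69 | P0:M(69), P1:I, P2:I | bus: BusUpgr
[20] P2: store L2 := 72 | P0:I, P1:I, P2:M(72) | bus: BusRdX,Flush
[21] P2: store L2 := 60 | P0:I, P1:I, P2:M(60) | bus: none
[22] P1: store L1 := 41 | P0:I, P1:M(41), P2:I | bus: BusUpgr
[23] P2: store L2 := 71 | P0:I, P1:I, P2:M(71) | bus: none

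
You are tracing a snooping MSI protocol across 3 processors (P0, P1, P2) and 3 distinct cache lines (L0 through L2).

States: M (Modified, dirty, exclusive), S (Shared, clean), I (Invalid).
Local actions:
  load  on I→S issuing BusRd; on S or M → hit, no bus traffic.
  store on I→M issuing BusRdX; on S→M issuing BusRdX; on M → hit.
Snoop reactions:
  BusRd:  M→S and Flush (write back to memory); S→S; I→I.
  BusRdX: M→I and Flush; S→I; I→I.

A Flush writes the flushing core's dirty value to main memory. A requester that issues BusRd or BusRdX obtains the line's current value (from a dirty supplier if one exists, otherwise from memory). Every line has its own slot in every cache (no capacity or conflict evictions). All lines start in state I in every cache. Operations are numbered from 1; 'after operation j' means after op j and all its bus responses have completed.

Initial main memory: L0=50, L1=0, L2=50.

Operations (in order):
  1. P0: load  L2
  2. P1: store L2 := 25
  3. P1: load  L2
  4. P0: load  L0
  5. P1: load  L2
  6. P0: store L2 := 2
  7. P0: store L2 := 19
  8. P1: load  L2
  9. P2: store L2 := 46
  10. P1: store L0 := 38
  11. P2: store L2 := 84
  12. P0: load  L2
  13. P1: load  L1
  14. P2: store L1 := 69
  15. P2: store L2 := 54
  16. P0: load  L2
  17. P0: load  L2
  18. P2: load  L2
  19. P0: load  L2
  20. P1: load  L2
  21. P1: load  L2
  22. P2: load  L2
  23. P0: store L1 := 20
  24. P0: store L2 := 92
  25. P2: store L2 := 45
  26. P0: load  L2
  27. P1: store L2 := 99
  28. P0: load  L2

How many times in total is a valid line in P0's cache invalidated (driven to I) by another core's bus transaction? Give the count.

invalidations = 6

1. P0: load  L2  bus=[BusRd]  L2: P0=S P1=I P2=I  mem[L2]=50
2. P1: store L2 := 25  bus=[BusRdX]  L2: P0=I P1=M P2=I  mem[L2]=50
3. P1: load  L2  bus=[-]  L2: P0=I P1=M P2=I  mem[L2]=50
4. P0: load  L0  bus=[BusRd]  L0: P0=S P1=I P2=I  mem[L0]=50
5. P1: load  L2  bus=[-]  L2: P0=I P1=M P2=I  mem[L2]=50
6. P0: store L2 := 2  bus=[BusRdX,Flush]  L2: P0=M P1=I P2=I  mem[L2]=25
7. P0: store L2 := 19  bus=[-]  L2: P0=M P1=I P2=I  mem[L2]=25
8. P1: load  L2  bus=[BusRd,Flush]  L2: P0=S P1=S P2=I  mem[L2]=19
9. P2: store L2 := 46  bus=[BusRdX]  L2: P0=I P1=I P2=M  mem[L2]=19
10. P1: store L0 := 38  bus=[BusRdX]  L0: P0=I P1=M P2=I  mem[L0]=50
11. P2: store L2 := 84  bus=[-]  L2: P0=I P1=I P2=M  mem[L2]=19
12. P0: load  L2  bus=[BusRd,Flush]  L2: P0=S P1=I P2=S  mem[L2]=84
13. P1: load  L1  bus=[BusRd]  L1: P0=I P1=S P2=I  mem[L1]=0
14. P2: store L1 := 69  bus=[BusRdX]  L1: P0=I P1=I P2=M  mem[L1]=0
15. P2: store L2 := 54  bus=[BusRdX]  L2: P0=I P1=I P2=M  mem[L2]=84
16. P0: load  L2  bus=[BusRd,Flush]  L2: P0=S P1=I P2=S  mem[L2]=54
17. P0: load  L2  bus=[-]  L2: P0=S P1=I P2=S  mem[L2]=54
18. P2: load  L2  bus=[-]  L2: P0=S P1=I P2=S  mem[L2]=54
19. P0: load  L2  bus=[-]  L2: P0=S P1=I P2=S  mem[L2]=54
20. P1: load  L2  bus=[BusRd]  L2: P0=S P1=S P2=S  mem[L2]=54
21. P1: load  L2  bus=[-]  L2: P0=S P1=S P2=S  mem[L2]=54
22. P2: load  L2  bus=[-]  L2: P0=S P1=S P2=S  mem[L2]=54
23. P0: store L1 := 20  bus=[BusRdX,Flush]  L1: P0=M P1=I P2=I  mem[L1]=69
24. P0: store L2 := 92  bus=[BusRdX]  L2: P0=M P1=I P2=I  mem[L2]=54
25. P2: store L2 := 45  bus=[BusRdX,Flush]  L2: P0=I P1=I P2=M  mem[L2]=92
26. P0: load  L2  bus=[BusRd,Flush]  L2: P0=S P1=I P2=S  mem[L2]=45
27. P1: store L2 := 99  bus=[BusRdX]  L2: P0=I P1=M P2=I  mem[L2]=45
28. P0: load  L2  bus=[BusRd,Flush]  L2: P0=S P1=S P2=I  mem[L2]=99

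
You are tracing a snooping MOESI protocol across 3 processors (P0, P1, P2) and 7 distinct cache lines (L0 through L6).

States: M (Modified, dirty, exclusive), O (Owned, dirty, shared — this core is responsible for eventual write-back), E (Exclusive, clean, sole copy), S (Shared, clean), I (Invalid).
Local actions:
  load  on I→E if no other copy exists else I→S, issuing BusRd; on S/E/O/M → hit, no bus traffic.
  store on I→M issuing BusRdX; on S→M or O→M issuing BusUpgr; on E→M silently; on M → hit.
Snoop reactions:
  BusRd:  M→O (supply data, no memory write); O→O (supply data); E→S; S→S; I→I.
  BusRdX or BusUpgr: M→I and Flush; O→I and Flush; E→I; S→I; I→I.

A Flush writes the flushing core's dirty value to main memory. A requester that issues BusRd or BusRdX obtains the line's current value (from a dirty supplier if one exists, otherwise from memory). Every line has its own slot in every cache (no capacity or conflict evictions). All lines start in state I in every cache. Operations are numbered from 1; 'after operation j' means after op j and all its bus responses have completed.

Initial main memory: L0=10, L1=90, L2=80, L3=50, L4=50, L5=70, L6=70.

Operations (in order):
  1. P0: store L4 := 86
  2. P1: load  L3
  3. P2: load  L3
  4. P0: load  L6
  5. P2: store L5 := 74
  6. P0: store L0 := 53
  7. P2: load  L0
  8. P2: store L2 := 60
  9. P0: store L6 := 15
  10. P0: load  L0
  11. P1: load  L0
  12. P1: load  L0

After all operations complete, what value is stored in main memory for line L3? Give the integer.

1. P0: store L4 := 86  bus=[BusRdX]  L4: P0=M P1=I P2=I  mem[L4]=50
2. P1: load  L3  bus=[BusRd]  L3: P0=I P1=E P2=I  mem[L3]=50
3. P2: load  L3  bus=[BusRd]  L3: P0=I P1=S P2=S  mem[L3]=50
4. P0: load  L6  bus=[BusRd]  L6: P0=E P1=I P2=I  mem[L6]=70
5. P2: store L5 := 74  bus=[BusRdX]  L5: P0=I P1=I P2=M  mem[L5]=70
6. P0: store L0 := 53  bus=[BusRdX]  L0: P0=M P1=I P2=I  mem[L0]=10
7. P2: load  L0  bus=[BusRd]  L0: P0=O P1=I P2=S  mem[L0]=10
8. P2: store L2 := 60  bus=[BusRdX]  L2: P0=I P1=I P2=M  mem[L2]=80
9. P0: store L6 := 15  bus=[-]  L6: P0=M P1=I P2=I  mem[L6]=70
10. P0: load  L0  bus=[-]  L0: P0=O P1=I P2=S  mem[L0]=10
11. P1: load  L0  bus=[BusRd]  L0: P0=O P1=S P2=S  mem[L0]=10
12. P1: load  L0  bus=[-]  L0: P0=O P1=S P2=S  mem[L0]=10

memory[L3] = 50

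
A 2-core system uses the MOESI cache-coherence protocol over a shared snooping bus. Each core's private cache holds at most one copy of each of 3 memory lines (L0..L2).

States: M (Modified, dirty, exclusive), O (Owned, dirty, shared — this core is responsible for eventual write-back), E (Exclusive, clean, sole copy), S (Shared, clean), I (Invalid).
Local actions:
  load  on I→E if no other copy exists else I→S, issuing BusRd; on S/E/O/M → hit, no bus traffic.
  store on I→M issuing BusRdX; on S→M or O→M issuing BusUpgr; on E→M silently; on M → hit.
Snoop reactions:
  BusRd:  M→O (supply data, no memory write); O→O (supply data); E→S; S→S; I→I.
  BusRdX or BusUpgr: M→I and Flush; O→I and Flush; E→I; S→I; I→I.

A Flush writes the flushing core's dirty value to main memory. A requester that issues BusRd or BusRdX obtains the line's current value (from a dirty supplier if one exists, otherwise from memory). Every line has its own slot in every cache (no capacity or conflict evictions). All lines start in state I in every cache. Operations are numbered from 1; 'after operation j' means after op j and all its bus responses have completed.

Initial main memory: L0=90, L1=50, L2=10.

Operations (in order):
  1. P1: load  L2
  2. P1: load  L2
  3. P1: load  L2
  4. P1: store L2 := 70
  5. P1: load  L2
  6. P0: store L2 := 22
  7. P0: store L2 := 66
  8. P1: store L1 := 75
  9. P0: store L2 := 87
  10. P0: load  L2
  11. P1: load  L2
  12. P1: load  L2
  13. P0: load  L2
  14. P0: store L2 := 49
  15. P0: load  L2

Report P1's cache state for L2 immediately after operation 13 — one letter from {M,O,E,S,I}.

state = S

step 1: P1: load  L2  ⟶  IE  (L2)  txn=BusRd  M[L2]=10
step 2: P1: load  L2  ⟶  IE  (L2)  txn=∅  M[L2]=10
step 3: P1: load  L2  ⟶  IE  (L2)  txn=∅  M[L2]=10
step 4: P1: store L2 := 70  ⟶  IM  (L2)  txn=∅  M[L2]=10
step 5: P1: load  L2  ⟶  IM  (L2)  txn=∅  M[L2]=10
step 6: P0: store L2 := 22  ⟶  MI  (L2)  txn=BusRdX+Flush  M[L2]=70
step 7: P0: store L2 := 66  ⟶  MI  (L2)  txn=∅  M[L2]=70
step 8: P1: store L1 := 75  ⟶  IM  (L1)  txn=BusRdX  M[L1]=50
step 9: P0: store L2 := 87  ⟶  MI  (L2)  txn=∅  M[L2]=70
step 10: P0: load  L2  ⟶  MI  (L2)  txn=∅  M[L2]=70
step 11: P1: load  L2  ⟶  OS  (L2)  txn=BusRd  M[L2]=70
step 12: P1: load  L2  ⟶  OS  (L2)  txn=∅  M[L2]=70
step 13: P0: load  L2  ⟶  OS  (L2)  txn=∅  M[L2]=70
step 14: P0: store L2 := 49  ⟶  MI  (L2)  txn=BusUpgr  M[L2]=70
step 15: P0: load  L2  ⟶  MI  (L2)  txn=∅  M[L2]=70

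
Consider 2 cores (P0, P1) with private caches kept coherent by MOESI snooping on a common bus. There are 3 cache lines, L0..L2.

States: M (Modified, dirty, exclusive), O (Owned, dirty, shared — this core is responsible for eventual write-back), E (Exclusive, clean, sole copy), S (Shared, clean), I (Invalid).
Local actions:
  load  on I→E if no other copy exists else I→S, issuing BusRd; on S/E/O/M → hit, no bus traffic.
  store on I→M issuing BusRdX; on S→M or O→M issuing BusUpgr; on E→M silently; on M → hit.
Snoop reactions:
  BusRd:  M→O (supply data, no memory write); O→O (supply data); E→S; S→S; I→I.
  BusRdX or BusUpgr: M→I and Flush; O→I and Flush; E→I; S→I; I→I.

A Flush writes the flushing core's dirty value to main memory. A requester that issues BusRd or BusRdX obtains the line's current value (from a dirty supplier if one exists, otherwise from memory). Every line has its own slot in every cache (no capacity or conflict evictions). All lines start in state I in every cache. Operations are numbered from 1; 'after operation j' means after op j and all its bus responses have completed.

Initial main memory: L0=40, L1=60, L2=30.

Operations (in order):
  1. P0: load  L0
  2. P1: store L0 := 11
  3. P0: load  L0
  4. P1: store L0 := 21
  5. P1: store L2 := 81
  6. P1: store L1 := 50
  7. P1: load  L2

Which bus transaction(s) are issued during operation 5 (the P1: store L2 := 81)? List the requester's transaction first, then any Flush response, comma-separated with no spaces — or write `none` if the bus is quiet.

bus = BusRdX

step 1: P0: load  L0  ⟶  EI  (L0)  txn=BusRd  M[L0]=40
step 2: P1: store L0 := 11  ⟶  IM  (L0)  txn=BusRdX  M[L0]=40
step 3: P0: load  L0  ⟶  SO  (L0)  txn=BusRd  M[L0]=40
step 4: P1: store L0 := 21  ⟶  IM  (L0)  txn=BusUpgr  M[L0]=40
step 5: P1: store L2 := 81  ⟶  IM  (L2)  txn=BusRdX  M[L2]=30
step 6: P1: store L1 := 50  ⟶  IM  (L1)  txn=BusRdX  M[L1]=60
step 7: P1: load  L2  ⟶  IM  (L2)  txn=∅  M[L2]=30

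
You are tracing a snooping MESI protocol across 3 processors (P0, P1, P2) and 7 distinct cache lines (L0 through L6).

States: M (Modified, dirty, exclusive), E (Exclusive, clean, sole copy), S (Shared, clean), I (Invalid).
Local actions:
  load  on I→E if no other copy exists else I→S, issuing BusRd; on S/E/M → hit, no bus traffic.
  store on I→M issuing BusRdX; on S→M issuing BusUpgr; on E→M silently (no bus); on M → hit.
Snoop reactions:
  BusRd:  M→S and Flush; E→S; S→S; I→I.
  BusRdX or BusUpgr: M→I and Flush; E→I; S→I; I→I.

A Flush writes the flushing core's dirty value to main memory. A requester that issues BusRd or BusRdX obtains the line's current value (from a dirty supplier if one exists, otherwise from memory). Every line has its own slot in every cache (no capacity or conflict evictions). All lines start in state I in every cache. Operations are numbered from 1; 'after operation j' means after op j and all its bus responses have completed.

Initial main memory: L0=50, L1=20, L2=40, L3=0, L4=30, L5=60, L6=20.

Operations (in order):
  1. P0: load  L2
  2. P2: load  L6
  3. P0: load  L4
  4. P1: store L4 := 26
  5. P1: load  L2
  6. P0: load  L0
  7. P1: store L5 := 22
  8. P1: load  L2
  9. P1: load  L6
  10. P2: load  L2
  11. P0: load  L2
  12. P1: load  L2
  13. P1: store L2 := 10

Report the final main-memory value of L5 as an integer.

memory[L5] = 60

[1] P0: load  L2 | P0:E(40), P1:I, P2:I | bus: BusRd
[2] P2: load  L6 | P0:I, P1:I, P2:E(20) | bus: BusRd
[3] P0: load  L4 | P0:E(30), P1:I, P2:I | bus: BusRd
[4] P1: store L4 := 26 | P0:I, P1:M(26), P2:I | bus: BusRdX
[5] P1: load  L2 | P0:S(40), P1:S(40), P2:I | bus: BusRd
[6] P0: load  L0 | P0:E(50), P1:I, P2:I | bus: BusRd
[7] P1: store L5 := 22 | P0:I, P1:M(22), P2:I | bus: BusRdX
[8] P1: load  L2 | P0:S(40), P1:S(40), P2:I | bus: none
[9] P1: load  L6 | P0:I, P1:S(20), P2:S(20) | bus: BusRd
[10] P2: load  L2 | P0:S(40), P1:S(40), P2:S(40) | bus: BusRd
[11] P0: load  L2 | P0:S(40), P1:S(40), P2:S(40) | bus: none
[12] P1: load  L2 | P0:S(40), P1:S(40), P2:S(40) | bus: none
[13] P1: store L2 := 10 | P0:I, P1:M(10), P2:I | bus: BusUpgr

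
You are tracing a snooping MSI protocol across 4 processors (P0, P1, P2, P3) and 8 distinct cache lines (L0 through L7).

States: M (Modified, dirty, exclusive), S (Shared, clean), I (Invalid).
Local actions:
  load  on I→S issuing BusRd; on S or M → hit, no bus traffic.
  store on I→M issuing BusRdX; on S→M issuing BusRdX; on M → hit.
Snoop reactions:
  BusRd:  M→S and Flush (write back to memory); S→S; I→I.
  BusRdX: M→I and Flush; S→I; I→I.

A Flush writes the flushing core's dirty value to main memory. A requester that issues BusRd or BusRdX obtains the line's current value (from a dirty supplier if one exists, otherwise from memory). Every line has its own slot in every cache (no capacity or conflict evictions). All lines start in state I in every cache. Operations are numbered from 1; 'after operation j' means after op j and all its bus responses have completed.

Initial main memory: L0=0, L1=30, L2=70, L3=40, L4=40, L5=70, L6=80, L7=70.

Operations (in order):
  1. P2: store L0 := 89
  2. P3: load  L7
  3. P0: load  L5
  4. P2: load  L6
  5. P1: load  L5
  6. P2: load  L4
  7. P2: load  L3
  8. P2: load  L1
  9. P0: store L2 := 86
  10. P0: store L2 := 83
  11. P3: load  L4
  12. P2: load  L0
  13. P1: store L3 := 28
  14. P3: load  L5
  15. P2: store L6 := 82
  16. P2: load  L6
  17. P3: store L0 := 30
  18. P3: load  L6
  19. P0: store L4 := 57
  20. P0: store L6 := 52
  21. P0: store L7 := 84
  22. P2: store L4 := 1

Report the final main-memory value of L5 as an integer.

memory[L5] = 70

step 1: P2: store L0 := 89  ⟶  IIMI  (L0)  txn=BusRdX  M[L0]=0
step 2: P3: load  L7  ⟶  IIIS  (L7)  txn=BusRd  M[L7]=70
step 3: P0: load  L5  ⟶  SIII  (L5)  txn=BusRd  M[L5]=70
step 4: P2: load  L6  ⟶  IISI  (L6)  txn=BusRd  M[L6]=80
step 5: P1: load  L5  ⟶  SSII  (L5)  txn=BusRd  M[L5]=70
step 6: P2: load  L4  ⟶  IISI  (L4)  txn=BusRd  M[L4]=40
step 7: P2: load  L3  ⟶  IISI  (L3)  txn=BusRd  M[L3]=40
step 8: P2: load  L1  ⟶  IISI  (L1)  txn=BusRd  M[L1]=30
step 9: P0: store L2 := 86  ⟶  MIII  (L2)  txn=BusRdX  M[L2]=70
step 10: P0: store L2 := 83  ⟶  MIII  (L2)  txn=∅  M[L2]=70
step 11: P3: load  L4  ⟶  IISS  (L4)  txn=BusRd  M[L4]=40
step 12: P2: load  L0  ⟶  IIMI  (L0)  txn=∅  M[L0]=0
step 13: P1: store L3 := 28  ⟶  IMII  (L3)  txn=BusRdX  M[L3]=40
step 14: P3: load  L5  ⟶  SSIS  (L5)  txn=BusRd  M[L5]=70
step 15: P2: store L6 := 82  ⟶  IIMI  (L6)  txn=BusRdX  M[L6]=80
step 16: P2: load  L6  ⟶  IIMI  (L6)  txn=∅  M[L6]=80
step 17: P3: store L0 := 30  ⟶  IIIM  (L0)  txn=BusRdX+Flush  M[L0]=89
step 18: P3: load  L6  ⟶  IISS  (L6)  txn=BusRd+Flush  M[L6]=82
step 19: P0: store L4 := 57  ⟶  MIII  (L4)  txn=BusRdX  M[L4]=40
step 20: P0: store L6 := 52  ⟶  MIII  (L6)  txn=BusRdX  M[L6]=82
step 21: P0: store L7 := 84  ⟶  MIII  (L7)  txn=BusRdX  M[L7]=70
step 22: P2: store L4 := 1  ⟶  IIMI  (L4)  txn=BusRdX+Flush  M[L4]=57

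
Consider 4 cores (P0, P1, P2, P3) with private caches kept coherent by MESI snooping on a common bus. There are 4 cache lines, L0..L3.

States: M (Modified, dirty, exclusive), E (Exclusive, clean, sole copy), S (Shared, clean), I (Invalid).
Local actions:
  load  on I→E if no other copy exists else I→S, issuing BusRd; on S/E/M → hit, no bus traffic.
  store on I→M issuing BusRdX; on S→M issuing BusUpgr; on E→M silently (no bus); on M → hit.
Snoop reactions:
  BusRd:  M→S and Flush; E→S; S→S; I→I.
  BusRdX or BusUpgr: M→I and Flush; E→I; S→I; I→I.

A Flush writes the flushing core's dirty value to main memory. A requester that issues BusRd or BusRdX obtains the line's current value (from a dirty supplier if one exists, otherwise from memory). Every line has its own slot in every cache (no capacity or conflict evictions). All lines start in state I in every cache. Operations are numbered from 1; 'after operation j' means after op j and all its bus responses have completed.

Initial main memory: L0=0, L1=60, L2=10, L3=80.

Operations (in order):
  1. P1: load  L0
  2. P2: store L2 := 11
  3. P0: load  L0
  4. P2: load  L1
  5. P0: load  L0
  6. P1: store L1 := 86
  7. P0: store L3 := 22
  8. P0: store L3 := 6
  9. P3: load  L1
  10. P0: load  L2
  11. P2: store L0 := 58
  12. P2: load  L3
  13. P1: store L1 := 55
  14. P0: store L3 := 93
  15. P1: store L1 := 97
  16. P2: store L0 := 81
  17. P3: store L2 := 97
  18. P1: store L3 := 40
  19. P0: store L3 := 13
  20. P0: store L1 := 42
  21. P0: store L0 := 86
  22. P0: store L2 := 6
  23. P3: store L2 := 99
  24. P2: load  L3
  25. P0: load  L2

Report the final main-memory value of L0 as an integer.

1. P1: load  L0  bus=[BusRd]  L0: P0=I P1=E P2=I P3=I  mem[L0]=0
2. P2: store L2 := 11  bus=[BusRdX]  L2: P0=I P1=I P2=M P3=I  mem[L2]=10
3. P0: load  L0  bus=[BusRd]  L0: P0=S P1=S P2=I P3=I  mem[L0]=0
4. P2: load  L1  bus=[BusRd]  L1: P0=I P1=I P2=E P3=I  mem[L1]=60
5. P0: load  L0  bus=[-]  L0: P0=S P1=S P2=I P3=I  mem[L0]=0
6. P1: store L1 := 86  bus=[BusRdX]  L1: P0=I P1=M P2=I P3=I  mem[L1]=60
7. P0: store L3 := 22  bus=[BusRdX]  L3: P0=M P1=I P2=I P3=I  mem[L3]=80
8. P0: store L3 := 6  bus=[-]  L3: P0=M P1=I P2=I P3=I  mem[L3]=80
9. P3: load  L1  bus=[BusRd,Flush]  L1: P0=I P1=S P2=I P3=S  mem[L1]=86
10. P0: load  L2  bus=[BusRd,Flush]  L2: P0=S P1=I P2=S P3=I  mem[L2]=11
11. P2: store L0 := 58  bus=[BusRdX]  L0: P0=I P1=I P2=M P3=I  mem[L0]=0
12. P2: load  L3  bus=[BusRd,Flush]  L3: P0=S P1=I P2=S P3=I  mem[L3]=6
13. P1: store L1 := 55  bus=[BusUpgr]  L1: P0=I P1=M P2=I P3=I  mem[L1]=86
14. P0: store L3 := 93  bus=[BusUpgr]  L3: P0=M P1=I P2=I P3=I  mem[L3]=6
15. P1: store L1 := 97  bus=[-]  L1: P0=I P1=M P2=I P3=I  mem[L1]=86
16. P2: store L0 := 81  bus=[-]  L0: P0=I P1=I P2=M P3=I  mem[L0]=0
17. P3: store L2 := 97  bus=[BusRdX]  L2: P0=I P1=I P2=I P3=M  mem[L2]=11
18. P1: store L3 := 40  bus=[BusRdX,Flush]  L3: P0=I P1=M P2=I P3=I  mem[L3]=93
19. P0: store L3 := 13  bus=[BusRdX,Flush]  L3: P0=M P1=I P2=I P3=I  mem[L3]=40
20. P0: store L1 := 42  bus=[BusRdX,Flush]  L1: P0=M P1=I P2=I P3=I  mem[L1]=97
21. P0: store L0 := 86  bus=[BusRdX,Flush]  L0: P0=M P1=I P2=I P3=I  mem[L0]=81
22. P0: store L2 := 6  bus=[BusRdX,Flush]  L2: P0=M P1=I P2=I P3=I  mem[L2]=97
23. P3: store L2 := 99  bus=[BusRdX,Flush]  L2: P0=I P1=I P2=I P3=M  mem[L2]=6
24. P2: load  L3  bus=[BusRd,Flush]  L3: P0=S P1=I P2=S P3=I  mem[L3]=13
25. P0: load  L2  bus=[BusRd,Flush]  L2: P0=S P1=I P2=I P3=S  mem[L2]=99

memory[L0] = 81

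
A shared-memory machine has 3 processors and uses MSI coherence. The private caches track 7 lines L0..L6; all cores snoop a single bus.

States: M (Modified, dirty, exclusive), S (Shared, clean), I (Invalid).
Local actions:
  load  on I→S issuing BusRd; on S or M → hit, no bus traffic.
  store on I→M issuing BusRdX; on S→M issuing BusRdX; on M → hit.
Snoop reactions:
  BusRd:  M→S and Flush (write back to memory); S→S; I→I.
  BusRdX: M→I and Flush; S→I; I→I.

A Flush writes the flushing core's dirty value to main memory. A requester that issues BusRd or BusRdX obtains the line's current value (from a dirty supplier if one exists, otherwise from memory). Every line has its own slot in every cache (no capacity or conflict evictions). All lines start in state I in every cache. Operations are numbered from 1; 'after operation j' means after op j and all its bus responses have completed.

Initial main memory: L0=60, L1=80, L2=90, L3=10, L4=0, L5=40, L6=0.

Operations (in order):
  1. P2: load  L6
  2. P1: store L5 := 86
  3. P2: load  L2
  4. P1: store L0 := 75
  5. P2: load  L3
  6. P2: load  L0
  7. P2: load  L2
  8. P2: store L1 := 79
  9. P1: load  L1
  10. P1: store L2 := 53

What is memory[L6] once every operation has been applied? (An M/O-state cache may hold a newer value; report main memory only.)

memory[L6] = 0

1. P2: load  L6  bus=[BusRd]  L6: P0=I P1=I P2=S  mem[L6]=0
2. P1: store L5 := 86  bus=[BusRdX]  L5: P0=I P1=M P2=I  mem[L5]=40
3. P2: load  L2  bus=[BusRd]  L2: P0=I P1=I P2=S  mem[L2]=90
4. P1: store L0 := 75  bus=[BusRdX]  L0: P0=I P1=M P2=I  mem[L0]=60
5. P2: load  L3  bus=[BusRd]  L3: P0=I P1=I P2=S  mem[L3]=10
6. P2: load  L0  bus=[BusRd,Flush]  L0: P0=I P1=S P2=S  mem[L0]=75
7. P2: load  L2  bus=[-]  L2: P0=I P1=I P2=S  mem[L2]=90
8. P2: store L1 := 79  bus=[BusRdX]  L1: P0=I P1=I P2=M  mem[L1]=80
9. P1: load  L1  bus=[BusRd,Flush]  L1: P0=I P1=S P2=S  mem[L1]=79
10. P1: store L2 := 53  bus=[BusRdX]  L2: P0=I P1=M P2=I  mem[L2]=90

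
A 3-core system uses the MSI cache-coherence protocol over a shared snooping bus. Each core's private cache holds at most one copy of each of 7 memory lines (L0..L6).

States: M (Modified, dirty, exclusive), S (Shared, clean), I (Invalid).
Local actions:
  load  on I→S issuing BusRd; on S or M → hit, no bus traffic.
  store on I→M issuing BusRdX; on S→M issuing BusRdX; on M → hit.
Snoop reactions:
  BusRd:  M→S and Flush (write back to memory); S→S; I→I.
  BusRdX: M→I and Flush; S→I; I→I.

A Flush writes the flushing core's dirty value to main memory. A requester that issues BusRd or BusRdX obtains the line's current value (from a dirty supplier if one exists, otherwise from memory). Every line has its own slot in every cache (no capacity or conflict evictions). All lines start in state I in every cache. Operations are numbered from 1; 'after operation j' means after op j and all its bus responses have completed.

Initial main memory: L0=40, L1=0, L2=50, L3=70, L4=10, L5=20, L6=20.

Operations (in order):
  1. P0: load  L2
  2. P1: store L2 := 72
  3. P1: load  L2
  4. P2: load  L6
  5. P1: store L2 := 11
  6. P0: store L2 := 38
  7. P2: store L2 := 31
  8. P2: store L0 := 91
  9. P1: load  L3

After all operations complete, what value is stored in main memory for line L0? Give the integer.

step 1: P0: load  L2  ⟶  SII  (L2)  txn=BusRd  M[L2]=50
step 2: P1: store L2 := 72  ⟶  IMI  (L2)  txn=BusRdX  M[L2]=50
step 3: P1: load  L2  ⟶  IMI  (L2)  txn=∅  M[L2]=50
step 4: P2: load  L6  ⟶  IIS  (L6)  txn=BusRd  M[L6]=20
step 5: P1: store L2 := 11  ⟶  IMI  (L2)  txn=∅  M[L2]=50
step 6: P0: store L2 := 38  ⟶  MII  (L2)  txn=BusRdX+Flush  M[L2]=11
step 7: P2: store L2 := 31  ⟶  IIM  (L2)  txn=BusRdX+Flush  M[L2]=38
step 8: P2: store L0 := 91  ⟶  IIM  (L0)  txn=BusRdX  M[L0]=40
step 9: P1: load  L3  ⟶  ISI  (L3)  txn=BusRd  M[L3]=70

memory[L0] = 40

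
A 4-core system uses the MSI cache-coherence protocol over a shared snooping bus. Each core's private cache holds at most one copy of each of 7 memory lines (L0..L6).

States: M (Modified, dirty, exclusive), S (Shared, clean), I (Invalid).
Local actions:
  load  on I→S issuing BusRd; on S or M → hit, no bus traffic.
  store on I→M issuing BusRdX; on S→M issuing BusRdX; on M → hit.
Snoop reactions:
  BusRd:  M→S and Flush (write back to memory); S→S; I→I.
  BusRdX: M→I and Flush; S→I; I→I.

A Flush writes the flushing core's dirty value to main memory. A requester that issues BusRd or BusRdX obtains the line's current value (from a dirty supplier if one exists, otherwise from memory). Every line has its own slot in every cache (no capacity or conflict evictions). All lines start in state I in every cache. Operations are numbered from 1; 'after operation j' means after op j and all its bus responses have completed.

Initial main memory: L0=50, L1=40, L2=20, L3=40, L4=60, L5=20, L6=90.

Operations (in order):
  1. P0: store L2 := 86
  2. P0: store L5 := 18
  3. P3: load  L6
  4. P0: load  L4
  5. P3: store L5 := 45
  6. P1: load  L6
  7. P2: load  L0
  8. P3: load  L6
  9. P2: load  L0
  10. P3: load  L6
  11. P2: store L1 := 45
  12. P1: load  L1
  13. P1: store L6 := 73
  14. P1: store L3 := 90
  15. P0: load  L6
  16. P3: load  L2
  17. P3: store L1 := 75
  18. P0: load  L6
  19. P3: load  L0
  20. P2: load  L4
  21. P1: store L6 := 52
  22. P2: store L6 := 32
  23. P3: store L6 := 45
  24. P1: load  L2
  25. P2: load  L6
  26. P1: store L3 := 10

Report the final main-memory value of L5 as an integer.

1. P0: store L2 := 86  bus=[BusRdX]  L2: P0=M P1=I P2=I P3=I  mem[L2]=20
2. P0: store L5 := 18  bus=[BusRdX]  L5: P0=M P1=I P2=I P3=I  mem[L5]=20
3. P3: load  L6  bus=[BusRd]  L6: P0=I P1=I P2=I P3=S  mem[L6]=90
4. P0: load  L4  bus=[BusRd]  L4: P0=S P1=I P2=I P3=I  mem[L4]=60
5. P3: store L5 := 45  bus=[BusRdX,Flush]  L5: P0=I P1=I P2=I P3=M  mem[L5]=18
6. P1: load  L6  bus=[BusRd]  L6: P0=I P1=S P2=I P3=S  mem[L6]=90
7. P2: load  L0  bus=[BusRd]  L0: P0=I P1=I P2=S P3=I  mem[L0]=50
8. P3: load  L6  bus=[-]  L6: P0=I P1=S P2=I P3=S  mem[L6]=90
9. P2: load  L0  bus=[-]  L0: P0=I P1=I P2=S P3=I  mem[L0]=50
10. P3: load  L6  bus=[-]  L6: P0=I P1=S P2=I P3=S  mem[L6]=90
11. P2: store L1 := 45  bus=[BusRdX]  L1: P0=I P1=I P2=M P3=I  mem[L1]=40
12. P1: load  L1  bus=[BusRd,Flush]  L1: P0=I P1=S P2=S P3=I  mem[L1]=45
13. P1: store L6 := 73  bus=[BusRdX]  L6: P0=I P1=M P2=I P3=I  mem[L6]=90
14. P1: store L3 := 90  bus=[BusRdX]  L3: P0=I P1=M P2=I P3=I  mem[L3]=40
15. P0: load  L6  bus=[BusRd,Flush]  L6: P0=S P1=S P2=I P3=I  mem[L6]=73
16. P3: load  L2  bus=[BusRd,Flush]  L2: P0=S P1=I P2=I P3=S  mem[L2]=86
17. P3: store L1 := 75  bus=[BusRdX]  L1: P0=I P1=I P2=I P3=M  mem[L1]=45
18. P0: load  L6  bus=[-]  L6: P0=S P1=S P2=I P3=I  mem[L6]=73
19. P3: load  L0  bus=[BusRd]  L0: P0=I P1=I P2=S P3=S  mem[L0]=50
20. P2: load  L4  bus=[BusRd]  L4: P0=S P1=I P2=S P3=I  mem[L4]=60
21. P1: store L6 := 52  bus=[BusRdX]  L6: P0=I P1=M P2=I P3=I  mem[L6]=73
22. P2: store L6 := 32  bus=[BusRdX,Flush]  L6: P0=I P1=I P2=M P3=I  mem[L6]=52
23. P3: store L6 := 45  bus=[BusRdX,Flush]  L6: P0=I P1=I P2=I P3=M  mem[L6]=32
24. P1: load  L2  bus=[BusRd]  L2: P0=S P1=S P2=I P3=S  mem[L2]=86
25. P2: load  L6  bus=[BusRd,Flush]  L6: P0=I P1=I P2=S P3=S  mem[L6]=45
26. P1: store L3 := 10  bus=[-]  L3: P0=I P1=M P2=I P3=I  mem[L3]=40

memory[L5] = 18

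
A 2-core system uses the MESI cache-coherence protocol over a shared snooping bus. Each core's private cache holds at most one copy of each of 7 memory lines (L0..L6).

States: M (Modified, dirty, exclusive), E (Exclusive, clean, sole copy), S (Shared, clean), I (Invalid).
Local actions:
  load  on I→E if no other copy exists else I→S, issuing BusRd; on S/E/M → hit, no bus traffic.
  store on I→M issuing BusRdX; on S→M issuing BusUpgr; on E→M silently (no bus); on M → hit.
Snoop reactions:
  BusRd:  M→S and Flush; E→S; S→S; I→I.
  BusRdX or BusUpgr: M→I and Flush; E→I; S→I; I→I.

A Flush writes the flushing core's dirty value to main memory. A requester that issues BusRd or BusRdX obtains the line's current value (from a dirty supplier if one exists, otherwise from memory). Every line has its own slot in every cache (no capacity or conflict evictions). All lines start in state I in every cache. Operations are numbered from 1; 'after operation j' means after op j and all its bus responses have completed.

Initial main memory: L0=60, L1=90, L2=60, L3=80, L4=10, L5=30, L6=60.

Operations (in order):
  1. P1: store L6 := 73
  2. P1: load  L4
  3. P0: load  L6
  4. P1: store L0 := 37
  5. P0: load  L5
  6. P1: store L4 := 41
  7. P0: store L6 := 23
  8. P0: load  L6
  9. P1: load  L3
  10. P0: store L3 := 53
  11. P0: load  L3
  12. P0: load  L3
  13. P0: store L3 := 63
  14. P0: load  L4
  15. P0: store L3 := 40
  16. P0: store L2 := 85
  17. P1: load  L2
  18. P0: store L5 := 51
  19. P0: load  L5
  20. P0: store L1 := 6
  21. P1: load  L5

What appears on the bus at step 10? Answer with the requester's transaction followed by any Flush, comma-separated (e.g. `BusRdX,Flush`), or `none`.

  op1 P1: store L6 := 73 → I/M on L6; bus BusRdX; mem=60
  op2 P1: load  L4 → I/E on L4; bus BusRd; mem=10
  op3 P0: load  L6 → S/S on L6; bus BusRd Flush; mem=73
  op4 P1: store L0 := 37 → I/M on L0; bus BusRdX; mem=60
  op5 P0: load  L5 → E/I on L5; bus BusRd; mem=30
  op6 P1: store L4 := 41 → I/M on L4; bus (none); mem=10
  op7 P0: store L6 := 23 → M/I on L6; bus BusUpgr; mem=73
  op8 P0: load  L6 → M/I on L6; bus (none); mem=73
  op9 P1: load  L3 → I/E on L3; bus BusRd; mem=80
  op10 P0: store L3 := 53 → M/I on L3; bus BusRdX; mem=80
  op11 P0: load  L3 → M/I on L3; bus (none); mem=80
  op12 P0: load  L3 → M/I on L3; bus (none); mem=80
  op13 P0: store L3 := 63 → M/I on L3; bus (none); mem=80
  op14 P0: load  L4 → S/S on L4; bus BusRd Flush; mem=41
  op15 P0: store L3 := 40 → M/I on L3; bus (none); mem=80
  op16 P0: store L2 := 85 → M/I on L2; bus BusRdX; mem=60
  op17 P1: load  L2 → S/S on L2; bus BusRd Flush; mem=85
  op18 P0: store L5 := 51 → M/I on L5; bus (none); mem=30
  op19 P0: load  L5 → M/I on L5; bus (none); mem=30
  op20 P0: store L1 := 6 → M/I on L1; bus BusRdX; mem=90
  op21 P1: load  L5 → S/S on L5; bus BusRd Flush; mem=51

bus = BusRdX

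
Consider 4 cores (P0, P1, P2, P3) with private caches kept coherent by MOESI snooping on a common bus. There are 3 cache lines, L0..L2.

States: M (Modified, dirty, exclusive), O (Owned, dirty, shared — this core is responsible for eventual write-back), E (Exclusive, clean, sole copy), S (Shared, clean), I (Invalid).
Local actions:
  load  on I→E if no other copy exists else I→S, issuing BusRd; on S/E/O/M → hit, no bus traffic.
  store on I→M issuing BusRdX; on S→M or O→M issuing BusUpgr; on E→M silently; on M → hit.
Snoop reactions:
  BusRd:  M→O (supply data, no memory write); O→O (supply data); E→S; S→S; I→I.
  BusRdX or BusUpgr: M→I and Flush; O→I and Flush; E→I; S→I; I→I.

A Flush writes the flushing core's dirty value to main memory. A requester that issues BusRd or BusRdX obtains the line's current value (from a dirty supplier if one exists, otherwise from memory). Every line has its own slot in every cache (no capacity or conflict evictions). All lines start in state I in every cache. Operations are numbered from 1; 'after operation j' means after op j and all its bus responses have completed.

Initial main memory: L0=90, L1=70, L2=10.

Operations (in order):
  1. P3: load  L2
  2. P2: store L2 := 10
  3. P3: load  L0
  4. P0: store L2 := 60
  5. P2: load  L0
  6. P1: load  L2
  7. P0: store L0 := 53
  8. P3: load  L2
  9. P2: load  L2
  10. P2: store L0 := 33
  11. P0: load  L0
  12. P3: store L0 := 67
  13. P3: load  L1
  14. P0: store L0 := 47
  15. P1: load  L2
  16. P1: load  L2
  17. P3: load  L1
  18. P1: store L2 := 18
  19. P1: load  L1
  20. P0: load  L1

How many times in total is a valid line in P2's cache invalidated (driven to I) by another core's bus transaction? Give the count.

invalidations = 4

[1] P3: load  L2 | P0:I, P1:I, P2:I, P3:E(10) | bus: BusRd
[2] P2: store L2 := 10 | P0:I, P1:I, P2:M(10), P3:I | bus: BusRdX
[3] P3: load  L0 | P0:I, P1:I, P2:I, P3:E(90) | bus: BusRd
[4] P0: store L2 := 60 | P0:M(60), P1:I, P2:I, P3:I | bus: BusRdX,Flush
[5] P2: load  L0 | P0:I, P1:I, P2:S(90), P3:S(90) | bus: BusRd
[6] P1: load  L2 | P0:O(60), P1:S(60), P2:I, P3:I | bus: BusRd
[7] P0: store L0 := 53 | P0:M(53), P1:I, P2:I, P3:I | bus: BusRdX
[8] P3: load  L2 | P0:O(60), P1:S(60), P2:I, P3:S(60) | bus: BusRd
[9] P2: load  L2 | P0:O(60), P1:S(60), P2:S(60), P3:S(60) | bus: BusRd
[10] P2: store L0 := 33 | P0:I, P1:I, P2:M(33), P3:I | bus: BusRdX,Flush
[11] P0: load  L0 | P0:S(33), P1:I, P2:O(33), P3:I | bus: BusRd
[12] P3: store L0 := 67 | P0:I, P1:I, P2:I, P3:M(67) | bus: BusRdX,Flush
[13] P3: load  L1 | P0:I, P1:I, P2:I, P3:E(70) | bus: BusRd
[14] P0: store L0 := 47 | P0:M(47), P1:I, P2:I, P3:I | bus: BusRdX,Flush
[15] P1: load  L2 | P0:O(60), P1:S(60), P2:S(60), P3:S(60) | bus: none
[16] P1: load  L2 | P0:O(60), P1:S(60), P2:S(60), P3:S(60) | bus: none
[17] P3: load  L1 | P0:I, P1:I, P2:I, P3:E(70) | bus: none
[18] P1: store L2 := 18 | P0:I, P1:M(18), P2:I, P3:I | bus: BusUpgr,Flush
[19] P1: load  L1 | P0:I, P1:S(70), P2:I, P3:S(70) | bus: BusRd
[20] P0: load  L1 | P0:S(70), P1:S(70), P2:I, P3:S(70) | bus: BusRd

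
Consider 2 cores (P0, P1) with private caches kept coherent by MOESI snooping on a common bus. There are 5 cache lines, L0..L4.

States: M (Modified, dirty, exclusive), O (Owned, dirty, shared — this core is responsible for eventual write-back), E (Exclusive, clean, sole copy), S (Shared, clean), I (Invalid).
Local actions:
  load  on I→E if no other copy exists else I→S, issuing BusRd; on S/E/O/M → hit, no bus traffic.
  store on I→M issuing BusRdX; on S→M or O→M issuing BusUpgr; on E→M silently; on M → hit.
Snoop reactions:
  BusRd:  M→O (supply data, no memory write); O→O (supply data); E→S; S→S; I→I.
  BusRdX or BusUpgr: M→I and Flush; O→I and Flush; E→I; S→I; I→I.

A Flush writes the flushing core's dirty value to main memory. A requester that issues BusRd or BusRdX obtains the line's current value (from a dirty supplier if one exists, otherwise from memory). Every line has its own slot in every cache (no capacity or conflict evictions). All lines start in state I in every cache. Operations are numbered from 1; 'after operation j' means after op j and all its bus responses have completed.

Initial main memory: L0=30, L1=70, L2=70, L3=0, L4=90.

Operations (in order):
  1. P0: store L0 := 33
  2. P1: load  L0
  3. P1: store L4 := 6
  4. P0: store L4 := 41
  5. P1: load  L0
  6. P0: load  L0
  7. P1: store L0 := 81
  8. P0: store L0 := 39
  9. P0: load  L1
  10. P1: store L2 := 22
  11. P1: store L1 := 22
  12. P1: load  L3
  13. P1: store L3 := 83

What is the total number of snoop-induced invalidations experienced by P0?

[1] P0: store L0 := 33 | P0:M(33), P1:I | bus: BusRdX
[2] P1: load  L0 | P0:O(33), P1:S(33) | bus: BusRd
[3] P1: store L4 := 6 | P0:I, P1:M(6) | bus: BusRdX
[4] P0: store L4 := 41 | P0:M(41), P1:I | bus: BusRdX,Flush
[5] P1: load  L0 | P0:O(33), P1:S(33) | bus: none
[6] P0: load  L0 | P0:O(33), P1:S(33) | bus: none
[7] P1: store L0 := 81 | P0:I, P1:M(81) | bus: BusUpgr,Flush
[8] P0: store L0 := 39 | P0:M(39), P1:I | bus: BusRdX,Flush
[9] P0: load  L1 | P0:E(70), P1:I | bus: BusRd
[10] P1: store L2 := 22 | P0:I, P1:M(22) | bus: BusRdX
[11] P1: store L1 := 22 | P0:I, P1:M(22) | bus: BusRdX
[12] P1: load  L3 | P0:I, P1:E(0) | bus: BusRd
[13] P1: store L3 := 83 | P0:I, P1:M(83) | bus: none

invalidations = 2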